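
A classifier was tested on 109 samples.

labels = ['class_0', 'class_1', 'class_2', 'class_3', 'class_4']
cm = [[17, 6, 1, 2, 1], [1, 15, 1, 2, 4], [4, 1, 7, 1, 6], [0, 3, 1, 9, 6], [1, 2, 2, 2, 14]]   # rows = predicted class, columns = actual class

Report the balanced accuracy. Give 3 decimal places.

0.578

Balanced accuracy = mean of per-class recall.
  class_0: recall = 17/23 = 0.7391
  class_1: recall = 15/27 = 0.5556
  class_2: recall = 7/12 = 0.5833
  class_3: recall = 9/16 = 0.5625
  class_4: recall = 14/31 = 0.4516
Mean = (0.7391 + 0.5556 + 0.5833 + 0.5625 + 0.4516) / 5 = 0.578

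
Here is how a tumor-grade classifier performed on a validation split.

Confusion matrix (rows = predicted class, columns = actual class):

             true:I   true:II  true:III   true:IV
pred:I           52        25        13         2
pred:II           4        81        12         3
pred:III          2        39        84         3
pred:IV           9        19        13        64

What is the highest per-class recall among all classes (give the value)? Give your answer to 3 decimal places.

0.889

Per-class recall (TP/(TP+FN)):
  I: TP=52, FN=4+2+9=15 → 52/67 = 0.7761
  II: TP=81, FN=25+39+19=83 → 81/164 = 0.4939
  III: TP=84, FN=13+12+13=38 → 84/122 = 0.6885
  IV: TP=64, FN=2+3+3=8 → 64/72 = 0.8889
Highest is class 'IV' with recall = 0.889.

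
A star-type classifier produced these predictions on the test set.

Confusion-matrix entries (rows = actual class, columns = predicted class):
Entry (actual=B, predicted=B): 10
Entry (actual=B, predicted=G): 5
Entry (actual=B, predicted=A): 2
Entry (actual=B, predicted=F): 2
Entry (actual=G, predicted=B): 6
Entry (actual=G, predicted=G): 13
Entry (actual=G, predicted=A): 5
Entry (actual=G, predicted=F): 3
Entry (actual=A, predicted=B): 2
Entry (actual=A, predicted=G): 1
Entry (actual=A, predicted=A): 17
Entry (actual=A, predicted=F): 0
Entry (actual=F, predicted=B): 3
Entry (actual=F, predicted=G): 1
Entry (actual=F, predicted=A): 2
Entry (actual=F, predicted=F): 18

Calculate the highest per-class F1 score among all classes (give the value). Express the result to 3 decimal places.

Per-class F1 score (2·TP/(2·TP+FP+FN)):
  B: TP=10, FP=6+2+3=11, FN=5+2+2=9 → 20/40 = 0.5000
  G: TP=13, FP=5+1+1=7, FN=6+5+3=14 → 26/47 = 0.5532
  A: TP=17, FP=2+5+2=9, FN=2+1+0=3 → 34/46 = 0.7391
  F: TP=18, FP=2+3+0=5, FN=3+1+2=6 → 36/47 = 0.7660
Highest is class 'F' with F1 score = 0.766.

0.766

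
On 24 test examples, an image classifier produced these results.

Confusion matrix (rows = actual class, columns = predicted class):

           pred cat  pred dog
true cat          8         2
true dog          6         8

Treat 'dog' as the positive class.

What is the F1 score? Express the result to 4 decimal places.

0.6667

Precision = TP/(TP+FP) = 8/10 = 0.8000
Recall = TP/(TP+FN) = 8/14 = 0.5714
F1 = 2·TP/(2·TP+FP+FN) = 16/24 = 0.6667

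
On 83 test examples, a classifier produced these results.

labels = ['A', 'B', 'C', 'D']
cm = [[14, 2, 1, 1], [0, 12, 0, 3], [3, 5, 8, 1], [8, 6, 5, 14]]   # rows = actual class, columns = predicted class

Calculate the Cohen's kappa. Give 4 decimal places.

Observed agreement pₒ = trace/N = 48/83 = 0.57831
Expected agreement pₑ = Σ (rowᵢ·colᵢ)/N² = (18·25 + 15·25 + 17·14 + 33·19)/83² = 0.24532
κ = (pₒ − pₑ)/(1 − pₑ) = (0.57831 − 0.24532)/(1 − 0.24532) = 0.4412

0.4412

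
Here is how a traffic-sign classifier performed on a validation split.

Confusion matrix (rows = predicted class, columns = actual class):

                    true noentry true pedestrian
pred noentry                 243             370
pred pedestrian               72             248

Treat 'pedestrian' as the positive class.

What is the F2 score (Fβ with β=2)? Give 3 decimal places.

Fβ = (1+β²)·TP / ((1+β²)·TP + β²·FN + FP), with β²=4
= 5·248 / (5·248 + 4·370 + 72) = 0.444

0.444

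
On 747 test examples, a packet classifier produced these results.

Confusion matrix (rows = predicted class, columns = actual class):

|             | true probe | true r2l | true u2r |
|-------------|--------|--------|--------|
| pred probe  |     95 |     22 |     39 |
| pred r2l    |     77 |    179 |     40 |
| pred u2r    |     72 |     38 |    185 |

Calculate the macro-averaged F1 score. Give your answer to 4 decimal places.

Per-class F1 score (2·TP/(2·TP+FP+FN)):
  probe: TP=95, FP=22+39=61, FN=77+72=149 → 190/400 = 0.47500
  r2l: TP=179, FP=77+40=117, FN=22+38=60 → 358/535 = 0.66916
  u2r: TP=185, FP=72+38=110, FN=39+40=79 → 370/559 = 0.66190
Macro-F1 score = mean = (0.47500 + 0.66916 + 0.66190) / 3 = 0.6020

0.6020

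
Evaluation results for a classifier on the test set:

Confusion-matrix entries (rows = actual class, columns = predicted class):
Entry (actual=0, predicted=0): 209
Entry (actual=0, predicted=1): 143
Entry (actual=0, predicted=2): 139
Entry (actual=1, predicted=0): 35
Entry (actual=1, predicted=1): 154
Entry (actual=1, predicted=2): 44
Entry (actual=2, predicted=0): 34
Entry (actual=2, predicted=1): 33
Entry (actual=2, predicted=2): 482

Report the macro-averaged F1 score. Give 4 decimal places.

Per-class F1 score (2·TP/(2·TP+FP+FN)):
  0: TP=209, FP=35+34=69, FN=143+139=282 → 418/769 = 0.54356
  1: TP=154, FP=143+33=176, FN=35+44=79 → 308/563 = 0.54707
  2: TP=482, FP=139+44=183, FN=34+33=67 → 964/1214 = 0.79407
Macro-F1 score = mean = (0.54356 + 0.54707 + 0.79407) / 3 = 0.6282

0.6282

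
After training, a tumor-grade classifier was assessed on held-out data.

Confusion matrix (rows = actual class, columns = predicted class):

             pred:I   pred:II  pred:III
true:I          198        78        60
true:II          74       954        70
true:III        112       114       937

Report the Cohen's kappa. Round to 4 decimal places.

0.6795

Observed agreement pₒ = trace/N = 2089/2597 = 0.80439
Expected agreement pₑ = Σ (rowᵢ·colᵢ)/N² = (336·384 + 1098·1146 + 1163·1067)/2597² = 0.38969
κ = (pₒ − pₑ)/(1 − pₑ) = (0.80439 − 0.38969)/(1 − 0.38969) = 0.6795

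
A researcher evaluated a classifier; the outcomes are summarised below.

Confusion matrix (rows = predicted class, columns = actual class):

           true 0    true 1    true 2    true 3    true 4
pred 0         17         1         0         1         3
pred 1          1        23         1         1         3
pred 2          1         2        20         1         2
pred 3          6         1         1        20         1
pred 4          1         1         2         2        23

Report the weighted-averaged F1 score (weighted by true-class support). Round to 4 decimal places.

0.7619

Per-class F1 score (2·TP/(2·TP+FP+FN)):
  0: TP=17, FP=1+0+1+3=5, FN=1+1+6+1=9 → 34/48 = 0.70833
  1: TP=23, FP=1+1+1+3=6, FN=1+2+1+1=5 → 46/57 = 0.80702
  2: TP=20, FP=1+2+1+2=6, FN=0+1+1+2=4 → 40/50 = 0.80000
  3: TP=20, FP=6+1+1+1=9, FN=1+1+1+2=5 → 40/54 = 0.74074
  4: TP=23, FP=1+1+2+2=6, FN=3+3+2+1=9 → 46/61 = 0.75410
Weighted-F1 score = Σ (supportᵢ/N)·F1 scoreᵢ with N=135: (26/135)·0.70833 + (28/135)·0.80702 + (24/135)·0.80000 + (25/135)·0.74074 + (32/135)·0.75410 = 0.7619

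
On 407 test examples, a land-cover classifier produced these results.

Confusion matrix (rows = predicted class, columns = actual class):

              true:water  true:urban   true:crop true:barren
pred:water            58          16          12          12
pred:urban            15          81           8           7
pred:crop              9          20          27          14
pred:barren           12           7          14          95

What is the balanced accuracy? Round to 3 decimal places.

0.614

Balanced accuracy = mean of per-class recall.
  water: recall = 58/94 = 0.6170
  urban: recall = 81/124 = 0.6532
  crop: recall = 27/61 = 0.4426
  barren: recall = 95/128 = 0.7422
Mean = (0.6170 + 0.6532 + 0.4426 + 0.7422) / 4 = 0.614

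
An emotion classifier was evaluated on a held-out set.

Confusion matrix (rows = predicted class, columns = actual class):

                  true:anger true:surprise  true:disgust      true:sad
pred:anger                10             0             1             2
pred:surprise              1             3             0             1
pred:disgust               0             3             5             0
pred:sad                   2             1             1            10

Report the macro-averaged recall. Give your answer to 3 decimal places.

Per-class recall (TP/(TP+FN)):
  anger: TP=10, FN=1+0+2=3 → 10/13 = 0.7692
  surprise: TP=3, FN=0+3+1=4 → 3/7 = 0.4286
  disgust: TP=5, FN=1+0+1=2 → 5/7 = 0.7143
  sad: TP=10, FN=2+1+0=3 → 10/13 = 0.7692
Macro-recall = mean = (0.7692 + 0.4286 + 0.7143 + 0.7692) / 4 = 0.670

0.670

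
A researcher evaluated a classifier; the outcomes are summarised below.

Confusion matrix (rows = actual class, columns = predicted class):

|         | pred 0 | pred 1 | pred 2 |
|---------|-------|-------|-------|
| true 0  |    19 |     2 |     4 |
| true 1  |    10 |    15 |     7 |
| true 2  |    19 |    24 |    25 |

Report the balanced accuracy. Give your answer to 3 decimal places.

Balanced accuracy = mean of per-class recall.
  0: recall = 19/25 = 0.7600
  1: recall = 15/32 = 0.4688
  2: recall = 25/68 = 0.3676
Mean = (0.7600 + 0.4688 + 0.3676) / 3 = 0.532

0.532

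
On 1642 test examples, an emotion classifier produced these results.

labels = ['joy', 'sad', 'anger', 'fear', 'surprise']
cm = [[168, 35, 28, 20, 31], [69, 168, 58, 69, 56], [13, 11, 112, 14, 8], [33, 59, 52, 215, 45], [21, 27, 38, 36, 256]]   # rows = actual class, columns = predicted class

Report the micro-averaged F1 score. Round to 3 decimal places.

Micro-averaging pools counts across classes: ΣTP=919, ΣFP=723, ΣFN=723.
Micro-F1 score = 2·TP/(2·TP+FP+FN) on pooled counts = 0.560 (equals overall accuracy in single-label multiclass).

0.560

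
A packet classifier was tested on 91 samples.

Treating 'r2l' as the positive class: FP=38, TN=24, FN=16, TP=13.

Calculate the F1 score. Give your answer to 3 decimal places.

0.325

Precision = TP/(TP+FP) = 13/51 = 0.2549
Recall = TP/(TP+FN) = 13/29 = 0.4483
F1 = 2·TP/(2·TP+FP+FN) = 26/80 = 0.325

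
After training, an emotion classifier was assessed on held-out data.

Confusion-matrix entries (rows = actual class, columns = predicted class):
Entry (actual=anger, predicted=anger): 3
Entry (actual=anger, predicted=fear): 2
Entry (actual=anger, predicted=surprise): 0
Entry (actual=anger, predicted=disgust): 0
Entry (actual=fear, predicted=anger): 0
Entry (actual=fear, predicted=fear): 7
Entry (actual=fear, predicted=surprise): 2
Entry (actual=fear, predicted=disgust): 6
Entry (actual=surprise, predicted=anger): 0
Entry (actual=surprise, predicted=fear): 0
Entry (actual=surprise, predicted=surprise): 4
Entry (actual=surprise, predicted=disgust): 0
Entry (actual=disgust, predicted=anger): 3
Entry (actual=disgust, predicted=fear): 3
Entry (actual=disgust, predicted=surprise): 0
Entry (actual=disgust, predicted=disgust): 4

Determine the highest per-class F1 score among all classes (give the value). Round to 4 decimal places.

0.8000

Per-class F1 score (2·TP/(2·TP+FP+FN)):
  anger: TP=3, FP=0+0+3=3, FN=2+0+0=2 → 6/11 = 0.54545
  fear: TP=7, FP=2+0+3=5, FN=0+2+6=8 → 14/27 = 0.51852
  surprise: TP=4, FP=0+2+0=2, FN=0+0+0=0 → 8/10 = 0.80000
  disgust: TP=4, FP=0+6+0=6, FN=3+3+0=6 → 8/20 = 0.40000
Highest is class 'surprise' with F1 score = 0.8000.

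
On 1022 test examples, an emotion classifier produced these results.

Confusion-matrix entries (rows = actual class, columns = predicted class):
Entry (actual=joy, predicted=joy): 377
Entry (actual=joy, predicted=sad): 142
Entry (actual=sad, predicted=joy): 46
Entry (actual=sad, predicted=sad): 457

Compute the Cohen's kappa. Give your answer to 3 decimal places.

Observed agreement pₒ = trace/N = 834/1022 = 0.8160
Expected agreement pₑ = Σ (rowᵢ·colᵢ)/N² = (519·423 + 503·599)/1022² = 0.4987
κ = (pₒ − pₑ)/(1 − pₑ) = (0.8160 − 0.4987)/(1 − 0.4987) = 0.633

0.633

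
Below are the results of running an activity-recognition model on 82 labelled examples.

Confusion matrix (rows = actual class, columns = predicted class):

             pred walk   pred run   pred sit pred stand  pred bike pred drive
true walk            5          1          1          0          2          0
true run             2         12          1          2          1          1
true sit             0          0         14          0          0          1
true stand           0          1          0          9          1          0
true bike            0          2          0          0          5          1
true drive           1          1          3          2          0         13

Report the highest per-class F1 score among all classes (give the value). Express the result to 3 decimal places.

0.824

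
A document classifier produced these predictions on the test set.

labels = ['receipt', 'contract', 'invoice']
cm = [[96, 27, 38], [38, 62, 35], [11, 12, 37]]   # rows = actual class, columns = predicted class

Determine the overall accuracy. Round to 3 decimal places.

0.548

Accuracy = trace / total = (96+62+37=195) / 356 = 195/356 = 0.548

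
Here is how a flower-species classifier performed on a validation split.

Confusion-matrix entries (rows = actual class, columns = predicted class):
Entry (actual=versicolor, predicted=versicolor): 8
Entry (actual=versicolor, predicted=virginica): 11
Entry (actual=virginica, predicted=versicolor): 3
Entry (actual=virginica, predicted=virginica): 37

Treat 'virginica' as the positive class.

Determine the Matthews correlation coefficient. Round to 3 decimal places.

0.415

MCC = (TP·TN − FP·FN) / √((TP+FP)(TP+FN)(TN+FP)(TN+FN))
Numerator = 37·8 − 11·3 = 263
Denominator = √(48·40·19·11) = √401280 = 633.4667
MCC = 263 / 633.4667 = 0.415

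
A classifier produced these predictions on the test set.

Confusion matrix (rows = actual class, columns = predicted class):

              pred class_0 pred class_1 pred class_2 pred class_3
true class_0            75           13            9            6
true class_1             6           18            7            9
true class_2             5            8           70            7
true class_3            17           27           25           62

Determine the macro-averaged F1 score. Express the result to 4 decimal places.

Per-class F1 score (2·TP/(2·TP+FP+FN)):
  class_0: TP=75, FP=6+5+17=28, FN=13+9+6=28 → 150/206 = 0.72816
  class_1: TP=18, FP=13+8+27=48, FN=6+7+9=22 → 36/106 = 0.33962
  class_2: TP=70, FP=9+7+25=41, FN=5+8+7=20 → 140/201 = 0.69652
  class_3: TP=62, FP=6+9+7=22, FN=17+27+25=69 → 124/215 = 0.57674
Macro-F1 score = mean = (0.72816 + 0.33962 + 0.69652 + 0.57674) / 4 = 0.5853

0.5853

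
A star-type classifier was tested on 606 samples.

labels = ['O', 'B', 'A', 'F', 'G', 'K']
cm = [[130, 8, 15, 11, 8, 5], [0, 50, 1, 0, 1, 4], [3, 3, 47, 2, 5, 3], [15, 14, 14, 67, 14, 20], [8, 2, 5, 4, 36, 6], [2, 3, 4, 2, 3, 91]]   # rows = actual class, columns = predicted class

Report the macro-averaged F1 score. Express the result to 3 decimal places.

0.678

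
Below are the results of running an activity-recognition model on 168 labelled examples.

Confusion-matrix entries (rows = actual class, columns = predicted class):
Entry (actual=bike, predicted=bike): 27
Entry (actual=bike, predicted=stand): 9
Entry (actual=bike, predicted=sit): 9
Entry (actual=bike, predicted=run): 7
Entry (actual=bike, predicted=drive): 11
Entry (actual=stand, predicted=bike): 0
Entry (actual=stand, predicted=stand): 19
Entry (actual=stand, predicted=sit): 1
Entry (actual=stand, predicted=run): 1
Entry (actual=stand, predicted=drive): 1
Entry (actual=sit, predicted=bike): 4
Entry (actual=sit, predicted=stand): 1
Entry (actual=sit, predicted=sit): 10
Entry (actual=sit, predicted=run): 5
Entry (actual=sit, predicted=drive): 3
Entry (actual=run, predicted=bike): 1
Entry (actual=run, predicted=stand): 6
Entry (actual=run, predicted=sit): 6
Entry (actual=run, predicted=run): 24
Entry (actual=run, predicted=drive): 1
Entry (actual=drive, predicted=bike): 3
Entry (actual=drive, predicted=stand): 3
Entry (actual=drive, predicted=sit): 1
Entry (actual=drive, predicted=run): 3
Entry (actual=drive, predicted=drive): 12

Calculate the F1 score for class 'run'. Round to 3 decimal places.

Take TP from the diagonal, FP from the rest of the 'run' prediction marginal, FN from the rest of the 'run' actual marginal.
F1 score = 2·TP/(2·TP+FP+FN).
run: TP=24, FP=7+1+5+3=16, FN=1+6+6+1=14 → 48/78 = 0.6154

0.615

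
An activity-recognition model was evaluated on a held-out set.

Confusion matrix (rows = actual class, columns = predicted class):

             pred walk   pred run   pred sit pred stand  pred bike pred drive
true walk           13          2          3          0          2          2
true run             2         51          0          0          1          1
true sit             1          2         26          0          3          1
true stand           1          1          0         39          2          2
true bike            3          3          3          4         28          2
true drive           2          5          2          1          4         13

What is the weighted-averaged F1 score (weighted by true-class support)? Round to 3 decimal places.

0.750

Per-class F1 score (2·TP/(2·TP+FP+FN)):
  walk: TP=13, FP=2+1+1+3+2=9, FN=2+3+0+2+2=9 → 26/44 = 0.5909
  run: TP=51, FP=2+2+1+3+5=13, FN=2+0+0+1+1=4 → 102/119 = 0.8571
  sit: TP=26, FP=3+0+0+3+2=8, FN=1+2+0+3+1=7 → 52/67 = 0.7761
  stand: TP=39, FP=0+0+0+4+1=5, FN=1+1+0+2+2=6 → 78/89 = 0.8764
  bike: TP=28, FP=2+1+3+2+4=12, FN=3+3+3+4+2=15 → 56/83 = 0.6747
  drive: TP=13, FP=2+1+1+2+2=8, FN=2+5+2+1+4=14 → 26/48 = 0.5417
Weighted-F1 score = Σ (supportᵢ/N)·F1 scoreᵢ with N=225: (22/225)·0.5909 + (55/225)·0.8571 + (33/225)·0.7761 + (45/225)·0.8764 + (43/225)·0.6747 + (27/225)·0.5417 = 0.750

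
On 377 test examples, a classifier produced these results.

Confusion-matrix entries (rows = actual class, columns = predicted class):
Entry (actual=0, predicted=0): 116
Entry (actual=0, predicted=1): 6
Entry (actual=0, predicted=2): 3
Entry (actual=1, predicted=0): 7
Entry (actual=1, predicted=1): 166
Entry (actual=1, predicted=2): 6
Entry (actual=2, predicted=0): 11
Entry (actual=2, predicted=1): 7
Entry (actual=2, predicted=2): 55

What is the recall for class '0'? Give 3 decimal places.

Treat '0' as positive and all other classes as negative.
recall = TP/(TP+FN).
0: TP=116, FN=6+3=9 → 116/125 = 0.9280

0.928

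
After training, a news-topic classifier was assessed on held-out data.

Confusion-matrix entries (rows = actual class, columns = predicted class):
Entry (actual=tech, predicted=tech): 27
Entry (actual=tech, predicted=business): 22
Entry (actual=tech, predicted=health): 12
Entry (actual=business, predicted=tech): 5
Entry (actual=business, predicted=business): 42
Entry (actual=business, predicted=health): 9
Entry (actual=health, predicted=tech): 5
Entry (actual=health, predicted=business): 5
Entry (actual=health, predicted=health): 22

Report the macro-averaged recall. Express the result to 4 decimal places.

0.6267

Per-class recall (TP/(TP+FN)):
  tech: TP=27, FN=22+12=34 → 27/61 = 0.44262
  business: TP=42, FN=5+9=14 → 42/56 = 0.75000
  health: TP=22, FN=5+5=10 → 22/32 = 0.68750
Macro-recall = mean = (0.44262 + 0.75000 + 0.68750) / 3 = 0.6267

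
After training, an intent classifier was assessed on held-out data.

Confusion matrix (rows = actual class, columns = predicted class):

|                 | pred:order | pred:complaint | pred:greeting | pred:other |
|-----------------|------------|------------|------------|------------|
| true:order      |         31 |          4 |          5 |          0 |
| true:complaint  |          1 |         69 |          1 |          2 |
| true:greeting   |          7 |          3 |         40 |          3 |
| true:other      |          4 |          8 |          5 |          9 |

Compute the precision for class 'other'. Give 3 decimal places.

One-vs-rest for 'other': TP = diagonal; FP = other classes predicted 'other'; FN = 'other' predicted as other.
precision = TP/(TP+FP).
other: TP=9, FP=0+2+3=5 → 9/14 = 0.6429

0.643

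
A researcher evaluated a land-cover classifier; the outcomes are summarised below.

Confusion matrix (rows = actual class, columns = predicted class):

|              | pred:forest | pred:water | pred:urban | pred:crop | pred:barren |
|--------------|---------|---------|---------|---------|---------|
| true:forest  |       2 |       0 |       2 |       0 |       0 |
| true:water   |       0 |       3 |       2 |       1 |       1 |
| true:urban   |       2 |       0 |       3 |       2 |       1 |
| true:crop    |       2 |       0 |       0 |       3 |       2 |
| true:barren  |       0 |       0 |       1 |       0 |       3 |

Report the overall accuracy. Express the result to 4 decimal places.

0.4667

Accuracy = trace / total = (2+3+3+3+3=14) / 30 = 14/30 = 0.4667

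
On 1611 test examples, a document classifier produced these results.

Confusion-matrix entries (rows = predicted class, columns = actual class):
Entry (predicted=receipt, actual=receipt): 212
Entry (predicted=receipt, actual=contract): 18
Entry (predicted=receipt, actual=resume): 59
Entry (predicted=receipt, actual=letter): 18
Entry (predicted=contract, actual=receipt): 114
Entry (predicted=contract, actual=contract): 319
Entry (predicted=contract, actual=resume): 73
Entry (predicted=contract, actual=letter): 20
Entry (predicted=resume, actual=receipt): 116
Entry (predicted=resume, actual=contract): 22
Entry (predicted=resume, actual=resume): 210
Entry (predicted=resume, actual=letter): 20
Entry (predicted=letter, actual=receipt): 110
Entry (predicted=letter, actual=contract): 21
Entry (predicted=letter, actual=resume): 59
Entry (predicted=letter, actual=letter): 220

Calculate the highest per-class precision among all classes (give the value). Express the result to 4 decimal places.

0.6906

Per-class precision (TP/(TP+FP)):
  receipt: TP=212, FP=18+59+18=95 → 212/307 = 0.69055
  contract: TP=319, FP=114+73+20=207 → 319/526 = 0.60646
  resume: TP=210, FP=116+22+20=158 → 210/368 = 0.57065
  letter: TP=220, FP=110+21+59=190 → 220/410 = 0.53659
Highest is class 'receipt' with precision = 0.6906.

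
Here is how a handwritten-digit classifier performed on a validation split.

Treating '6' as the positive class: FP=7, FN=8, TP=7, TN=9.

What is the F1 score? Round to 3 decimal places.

0.483

Precision = TP/(TP+FP) = 7/14 = 0.5000
Recall = TP/(TP+FN) = 7/15 = 0.4667
F1 = 2·TP/(2·TP+FP+FN) = 14/29 = 0.483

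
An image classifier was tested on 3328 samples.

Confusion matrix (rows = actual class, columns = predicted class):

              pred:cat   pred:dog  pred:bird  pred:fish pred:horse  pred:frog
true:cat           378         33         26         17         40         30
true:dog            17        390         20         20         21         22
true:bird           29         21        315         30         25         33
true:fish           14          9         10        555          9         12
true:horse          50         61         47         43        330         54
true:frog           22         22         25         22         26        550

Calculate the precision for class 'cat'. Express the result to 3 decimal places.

Treat 'cat' as positive and all other classes as negative.
precision = TP/(TP+FP).
cat: TP=378, FP=17+29+14+50+22=132 → 378/510 = 0.7412

0.741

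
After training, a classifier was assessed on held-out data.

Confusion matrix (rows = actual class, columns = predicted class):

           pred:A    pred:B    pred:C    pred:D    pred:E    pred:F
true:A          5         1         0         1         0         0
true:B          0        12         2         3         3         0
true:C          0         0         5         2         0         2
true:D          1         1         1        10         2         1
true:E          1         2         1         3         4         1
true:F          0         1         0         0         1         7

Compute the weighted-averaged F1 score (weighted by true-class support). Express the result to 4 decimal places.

0.5860

Per-class F1 score (2·TP/(2·TP+FP+FN)):
  A: TP=5, FP=0+0+1+1+0=2, FN=1+0+1+0+0=2 → 10/14 = 0.71429
  B: TP=12, FP=1+0+1+2+1=5, FN=0+2+3+3+0=8 → 24/37 = 0.64865
  C: TP=5, FP=0+2+1+1+0=4, FN=0+0+2+0+2=4 → 10/18 = 0.55556
  D: TP=10, FP=1+3+2+3+0=9, FN=1+1+1+2+1=6 → 20/35 = 0.57143
  E: TP=4, FP=0+3+0+2+1=6, FN=1+2+1+3+1=8 → 8/22 = 0.36364
  F: TP=7, FP=0+0+2+1+1=4, FN=0+1+0+0+1=2 → 14/20 = 0.70000
Weighted-F1 score = Σ (supportᵢ/N)·F1 scoreᵢ with N=73: (7/73)·0.71429 + (20/73)·0.64865 + (9/73)·0.55556 + (16/73)·0.57143 + (12/73)·0.36364 + (9/73)·0.70000 = 0.5860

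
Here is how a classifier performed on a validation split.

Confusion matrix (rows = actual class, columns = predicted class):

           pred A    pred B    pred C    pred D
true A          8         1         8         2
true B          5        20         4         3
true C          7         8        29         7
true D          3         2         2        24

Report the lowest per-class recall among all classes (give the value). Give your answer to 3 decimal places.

0.421

Per-class recall (TP/(TP+FN)):
  A: TP=8, FN=1+8+2=11 → 8/19 = 0.4211
  B: TP=20, FN=5+4+3=12 → 20/32 = 0.6250
  C: TP=29, FN=7+8+7=22 → 29/51 = 0.5686
  D: TP=24, FN=3+2+2=7 → 24/31 = 0.7742
Lowest is class 'A' with recall = 0.421.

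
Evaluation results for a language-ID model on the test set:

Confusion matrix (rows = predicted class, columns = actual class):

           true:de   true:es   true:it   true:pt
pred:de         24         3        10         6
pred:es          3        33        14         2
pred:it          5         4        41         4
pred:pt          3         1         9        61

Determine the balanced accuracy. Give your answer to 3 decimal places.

0.720

Balanced accuracy = mean of per-class recall.
  de: recall = 24/35 = 0.6857
  es: recall = 33/41 = 0.8049
  it: recall = 41/74 = 0.5541
  pt: recall = 61/73 = 0.8356
Mean = (0.6857 + 0.8049 + 0.5541 + 0.8356) / 4 = 0.720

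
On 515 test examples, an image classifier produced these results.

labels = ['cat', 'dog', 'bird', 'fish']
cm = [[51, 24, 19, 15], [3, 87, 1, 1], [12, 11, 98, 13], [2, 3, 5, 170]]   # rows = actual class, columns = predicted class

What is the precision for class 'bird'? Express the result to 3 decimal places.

Treat 'bird' as positive and all other classes as negative.
precision = TP/(TP+FP).
bird: TP=98, FP=19+1+5=25 → 98/123 = 0.7967

0.797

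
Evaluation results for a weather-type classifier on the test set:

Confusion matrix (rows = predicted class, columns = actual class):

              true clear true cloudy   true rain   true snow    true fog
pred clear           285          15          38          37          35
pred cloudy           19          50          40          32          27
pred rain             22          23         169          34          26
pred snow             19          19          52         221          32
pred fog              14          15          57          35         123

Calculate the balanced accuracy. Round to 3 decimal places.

0.560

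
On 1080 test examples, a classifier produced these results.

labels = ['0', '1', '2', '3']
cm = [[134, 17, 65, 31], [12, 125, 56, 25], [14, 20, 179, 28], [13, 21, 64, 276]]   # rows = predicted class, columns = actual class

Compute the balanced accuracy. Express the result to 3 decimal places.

0.679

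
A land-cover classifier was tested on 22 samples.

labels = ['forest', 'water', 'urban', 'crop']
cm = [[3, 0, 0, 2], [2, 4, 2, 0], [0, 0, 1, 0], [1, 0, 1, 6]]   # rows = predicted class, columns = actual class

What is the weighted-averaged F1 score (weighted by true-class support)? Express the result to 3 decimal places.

0.615

Per-class F1 score (2·TP/(2·TP+FP+FN)):
  forest: TP=3, FP=0+0+2=2, FN=2+0+1=3 → 6/11 = 0.5455
  water: TP=4, FP=2+2+0=4, FN=0+0+0=0 → 8/12 = 0.6667
  urban: TP=1, FP=0+0+0=0, FN=0+2+1=3 → 2/5 = 0.4000
  crop: TP=6, FP=1+0+1=2, FN=2+0+0=2 → 12/16 = 0.7500
Weighted-F1 score = Σ (supportᵢ/N)·F1 scoreᵢ with N=22: (6/22)·0.5455 + (4/22)·0.6667 + (4/22)·0.4000 + (8/22)·0.7500 = 0.615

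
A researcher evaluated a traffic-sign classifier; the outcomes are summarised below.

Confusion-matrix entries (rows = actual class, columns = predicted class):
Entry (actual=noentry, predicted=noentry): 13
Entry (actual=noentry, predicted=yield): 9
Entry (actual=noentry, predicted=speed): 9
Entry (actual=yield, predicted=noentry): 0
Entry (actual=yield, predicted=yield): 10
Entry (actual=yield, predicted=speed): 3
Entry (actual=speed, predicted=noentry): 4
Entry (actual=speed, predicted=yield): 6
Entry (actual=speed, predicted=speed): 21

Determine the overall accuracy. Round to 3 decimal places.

Accuracy = trace / total = (13+10+21=44) / 75 = 44/75 = 0.587

0.587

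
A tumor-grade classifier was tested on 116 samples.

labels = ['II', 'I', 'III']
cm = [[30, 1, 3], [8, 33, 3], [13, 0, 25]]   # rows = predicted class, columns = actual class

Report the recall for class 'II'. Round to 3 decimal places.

0.588

Treat 'II' as positive and all other classes as negative.
recall = TP/(TP+FN).
II: TP=30, FN=8+13=21 → 30/51 = 0.5882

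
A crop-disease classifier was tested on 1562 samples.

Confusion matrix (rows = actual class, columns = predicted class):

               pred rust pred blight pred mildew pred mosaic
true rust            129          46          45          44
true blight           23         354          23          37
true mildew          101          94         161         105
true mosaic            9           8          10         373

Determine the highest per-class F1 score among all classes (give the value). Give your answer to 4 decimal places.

0.7779

Per-class F1 score (2·TP/(2·TP+FP+FN)):
  rust: TP=129, FP=23+101+9=133, FN=46+45+44=135 → 258/526 = 0.49049
  blight: TP=354, FP=46+94+8=148, FN=23+23+37=83 → 708/939 = 0.75399
  mildew: TP=161, FP=45+23+10=78, FN=101+94+105=300 → 322/700 = 0.46000
  mosaic: TP=373, FP=44+37+105=186, FN=9+8+10=27 → 746/959 = 0.77789
Highest is class 'mosaic' with F1 score = 0.7779.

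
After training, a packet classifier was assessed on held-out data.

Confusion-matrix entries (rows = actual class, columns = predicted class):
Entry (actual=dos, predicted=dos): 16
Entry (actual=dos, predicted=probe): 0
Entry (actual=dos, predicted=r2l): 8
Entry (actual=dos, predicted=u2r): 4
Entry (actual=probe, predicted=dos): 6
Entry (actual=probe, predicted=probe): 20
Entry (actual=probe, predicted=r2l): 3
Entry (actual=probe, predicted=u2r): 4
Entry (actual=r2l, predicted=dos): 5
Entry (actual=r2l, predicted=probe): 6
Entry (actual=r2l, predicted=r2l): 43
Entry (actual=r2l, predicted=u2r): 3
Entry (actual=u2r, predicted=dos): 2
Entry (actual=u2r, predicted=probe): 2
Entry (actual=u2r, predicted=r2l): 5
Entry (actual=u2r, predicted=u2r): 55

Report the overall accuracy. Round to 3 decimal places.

Accuracy = trace / total = (16+20+43+55=134) / 182 = 134/182 = 0.736

0.736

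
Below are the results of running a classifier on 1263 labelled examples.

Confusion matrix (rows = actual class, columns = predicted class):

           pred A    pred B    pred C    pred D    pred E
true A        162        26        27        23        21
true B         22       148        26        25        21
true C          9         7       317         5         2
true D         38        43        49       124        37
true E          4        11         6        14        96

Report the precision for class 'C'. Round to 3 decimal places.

0.746

One-vs-rest for 'C': TP = diagonal; FP = other classes predicted 'C'; FN = 'C' predicted as other.
precision = TP/(TP+FP).
C: TP=317, FP=27+26+49+6=108 → 317/425 = 0.7459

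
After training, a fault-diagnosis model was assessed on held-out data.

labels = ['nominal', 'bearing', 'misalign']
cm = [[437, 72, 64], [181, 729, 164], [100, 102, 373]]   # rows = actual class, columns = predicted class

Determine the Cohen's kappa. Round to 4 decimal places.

0.5273

Observed agreement pₒ = trace/N = 1539/2222 = 0.69262
Expected agreement pₑ = Σ (rowᵢ·colᵢ)/N² = (573·718 + 1074·903 + 575·601)/2222² = 0.34975
κ = (pₒ − pₑ)/(1 − pₑ) = (0.69262 − 0.34975)/(1 − 0.34975) = 0.5273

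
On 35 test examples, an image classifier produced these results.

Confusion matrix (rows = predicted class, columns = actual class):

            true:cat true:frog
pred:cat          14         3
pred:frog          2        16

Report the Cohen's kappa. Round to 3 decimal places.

0.714

Observed agreement pₒ = trace/N = 30/35 = 0.8571
Expected agreement pₑ = Σ (rowᵢ·colᵢ)/N² = (16·17 + 19·18)/35² = 0.5012
κ = (pₒ − pₑ)/(1 − pₑ) = (0.8571 − 0.5012)/(1 − 0.5012) = 0.714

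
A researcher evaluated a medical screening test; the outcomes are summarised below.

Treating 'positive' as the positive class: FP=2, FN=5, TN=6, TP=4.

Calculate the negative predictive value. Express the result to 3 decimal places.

0.545

NPV = TN/(TN+FN) = 6/(6+5) = 0.545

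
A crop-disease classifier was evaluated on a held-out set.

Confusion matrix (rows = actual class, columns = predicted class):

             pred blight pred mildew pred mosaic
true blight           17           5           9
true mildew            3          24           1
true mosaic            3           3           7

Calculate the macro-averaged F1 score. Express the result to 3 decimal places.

0.632

Per-class F1 score (2·TP/(2·TP+FP+FN)):
  blight: TP=17, FP=3+3=6, FN=5+9=14 → 34/54 = 0.6296
  mildew: TP=24, FP=5+3=8, FN=3+1=4 → 48/60 = 0.8000
  mosaic: TP=7, FP=9+1=10, FN=3+3=6 → 14/30 = 0.4667
Macro-F1 score = mean = (0.6296 + 0.8000 + 0.4667) / 3 = 0.632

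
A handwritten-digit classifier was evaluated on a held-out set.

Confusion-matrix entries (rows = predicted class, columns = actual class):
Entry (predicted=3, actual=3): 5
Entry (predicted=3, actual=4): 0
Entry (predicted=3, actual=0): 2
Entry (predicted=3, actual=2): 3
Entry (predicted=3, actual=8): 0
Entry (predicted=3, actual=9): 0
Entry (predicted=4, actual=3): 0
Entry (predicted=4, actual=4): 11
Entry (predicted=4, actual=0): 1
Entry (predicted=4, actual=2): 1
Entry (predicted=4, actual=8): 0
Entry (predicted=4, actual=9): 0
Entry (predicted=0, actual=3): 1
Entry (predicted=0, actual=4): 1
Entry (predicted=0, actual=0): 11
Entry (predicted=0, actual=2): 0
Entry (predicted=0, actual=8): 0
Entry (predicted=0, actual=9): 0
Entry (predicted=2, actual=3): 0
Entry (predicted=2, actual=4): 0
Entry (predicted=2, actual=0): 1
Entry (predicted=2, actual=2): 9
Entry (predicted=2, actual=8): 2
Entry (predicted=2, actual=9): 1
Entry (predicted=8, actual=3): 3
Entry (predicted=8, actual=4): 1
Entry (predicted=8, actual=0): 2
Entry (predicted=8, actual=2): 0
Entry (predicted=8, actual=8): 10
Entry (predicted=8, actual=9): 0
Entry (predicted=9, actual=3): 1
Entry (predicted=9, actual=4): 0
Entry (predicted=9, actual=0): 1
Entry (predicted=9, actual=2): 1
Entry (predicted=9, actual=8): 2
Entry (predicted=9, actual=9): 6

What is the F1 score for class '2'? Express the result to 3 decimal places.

0.667

One-vs-rest for '2': TP = diagonal; FP = other classes predicted '2'; FN = '2' predicted as other.
F1 score = 2·TP/(2·TP+FP+FN).
2: TP=9, FP=0+0+1+2+1=4, FN=3+1+0+0+1=5 → 18/27 = 0.6667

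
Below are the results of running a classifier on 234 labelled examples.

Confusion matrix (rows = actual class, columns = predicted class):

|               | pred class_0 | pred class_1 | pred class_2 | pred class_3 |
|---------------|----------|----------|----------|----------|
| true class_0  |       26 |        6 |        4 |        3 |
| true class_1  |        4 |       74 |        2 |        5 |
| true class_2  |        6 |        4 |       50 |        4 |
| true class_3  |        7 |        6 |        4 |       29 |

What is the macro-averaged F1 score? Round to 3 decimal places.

Per-class F1 score (2·TP/(2·TP+FP+FN)):
  class_0: TP=26, FP=4+6+7=17, FN=6+4+3=13 → 52/82 = 0.6341
  class_1: TP=74, FP=6+4+6=16, FN=4+2+5=11 → 148/175 = 0.8457
  class_2: TP=50, FP=4+2+4=10, FN=6+4+4=14 → 100/124 = 0.8065
  class_3: TP=29, FP=3+5+4=12, FN=7+6+4=17 → 58/87 = 0.6667
Macro-F1 score = mean = (0.6341 + 0.8457 + 0.8065 + 0.6667) / 4 = 0.738

0.738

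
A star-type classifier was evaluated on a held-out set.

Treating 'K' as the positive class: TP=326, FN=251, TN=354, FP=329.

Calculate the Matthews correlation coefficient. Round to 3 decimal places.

MCC = (TP·TN − FP·FN) / √((TP+FP)(TP+FN)(TN+FP)(TN+FN))
Numerator = 326·354 − 329·251 = 32825
Denominator = √(655·577·683·605) = √156168411025 = 395181.4912
MCC = 32825 / 395181.4912 = 0.083

0.083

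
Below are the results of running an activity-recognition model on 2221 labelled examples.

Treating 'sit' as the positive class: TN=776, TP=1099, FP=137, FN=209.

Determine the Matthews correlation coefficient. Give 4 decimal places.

0.6835

MCC = (TP·TN − FP·FN) / √((TP+FP)(TP+FN)(TN+FP)(TN+FN))
Numerator = 1099·776 − 137·209 = 824191
Denominator = √(1236·1308·913·985) = √1453895601840 = 1205775.9335
MCC = 824191 / 1205775.9335 = 0.6835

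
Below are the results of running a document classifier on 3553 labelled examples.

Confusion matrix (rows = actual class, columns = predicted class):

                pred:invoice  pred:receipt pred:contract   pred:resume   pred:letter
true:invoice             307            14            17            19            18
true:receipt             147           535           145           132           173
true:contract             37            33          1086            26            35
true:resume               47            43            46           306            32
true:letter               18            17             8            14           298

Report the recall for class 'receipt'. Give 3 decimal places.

0.473

recall = TP/(TP+FN).
receipt: TP=535, FN=147+145+132+173=597 → 535/1132 = 0.4726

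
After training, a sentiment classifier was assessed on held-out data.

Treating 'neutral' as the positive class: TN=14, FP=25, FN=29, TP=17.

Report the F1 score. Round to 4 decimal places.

0.3864

Precision = TP/(TP+FP) = 17/42 = 0.4048
Recall = TP/(TP+FN) = 17/46 = 0.3696
F1 = 2·TP/(2·TP+FP+FN) = 34/88 = 0.3864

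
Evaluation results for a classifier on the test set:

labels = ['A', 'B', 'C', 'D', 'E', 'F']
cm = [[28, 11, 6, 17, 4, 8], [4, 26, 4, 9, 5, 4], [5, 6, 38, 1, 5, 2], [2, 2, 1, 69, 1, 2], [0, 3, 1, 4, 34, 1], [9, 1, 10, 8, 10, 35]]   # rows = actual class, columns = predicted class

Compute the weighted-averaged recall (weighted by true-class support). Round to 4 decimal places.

0.6117

Per-class recall (TP/(TP+FN)):
  A: TP=28, FN=11+6+17+4+8=46 → 28/74 = 0.37838
  B: TP=26, FN=4+4+9+5+4=26 → 26/52 = 0.50000
  C: TP=38, FN=5+6+1+5+2=19 → 38/57 = 0.66667
  D: TP=69, FN=2+2+1+1+2=8 → 69/77 = 0.89610
  E: TP=34, FN=0+3+1+4+1=9 → 34/43 = 0.79070
  F: TP=35, FN=9+1+10+8+10=38 → 35/73 = 0.47945
Weighted-recall = Σ (supportᵢ/N)·recallᵢ with N=376: (74/376)·0.37838 + (52/376)·0.50000 + (57/376)·0.66667 + (77/376)·0.89610 + (43/376)·0.79070 + (73/376)·0.47945 = 0.6117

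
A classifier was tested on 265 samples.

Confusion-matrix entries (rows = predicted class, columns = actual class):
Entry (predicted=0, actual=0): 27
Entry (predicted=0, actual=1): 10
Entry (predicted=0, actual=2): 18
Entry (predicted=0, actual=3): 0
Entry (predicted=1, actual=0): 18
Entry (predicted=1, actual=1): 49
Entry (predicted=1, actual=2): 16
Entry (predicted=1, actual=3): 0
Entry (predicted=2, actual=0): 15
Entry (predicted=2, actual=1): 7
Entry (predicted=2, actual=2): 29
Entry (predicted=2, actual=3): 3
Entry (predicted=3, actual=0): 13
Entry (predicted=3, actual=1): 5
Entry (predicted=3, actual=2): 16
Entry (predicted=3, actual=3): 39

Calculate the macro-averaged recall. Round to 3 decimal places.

0.589

Per-class recall (TP/(TP+FN)):
  0: TP=27, FN=18+15+13=46 → 27/73 = 0.3699
  1: TP=49, FN=10+7+5=22 → 49/71 = 0.6901
  2: TP=29, FN=18+16+16=50 → 29/79 = 0.3671
  3: TP=39, FN=0+0+3=3 → 39/42 = 0.9286
Macro-recall = mean = (0.3699 + 0.6901 + 0.3671 + 0.9286) / 4 = 0.589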